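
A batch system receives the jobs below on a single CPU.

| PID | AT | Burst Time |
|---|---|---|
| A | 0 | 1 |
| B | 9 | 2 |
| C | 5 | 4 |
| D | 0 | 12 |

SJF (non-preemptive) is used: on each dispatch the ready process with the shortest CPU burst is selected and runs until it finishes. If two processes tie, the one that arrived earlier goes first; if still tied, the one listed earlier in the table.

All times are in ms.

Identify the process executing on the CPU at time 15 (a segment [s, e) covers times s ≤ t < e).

C

Timeline: | A 0-1 | D 1-13 | B 13-15 | C 15-19 |
Completion: A=1  B=15  C=19  D=13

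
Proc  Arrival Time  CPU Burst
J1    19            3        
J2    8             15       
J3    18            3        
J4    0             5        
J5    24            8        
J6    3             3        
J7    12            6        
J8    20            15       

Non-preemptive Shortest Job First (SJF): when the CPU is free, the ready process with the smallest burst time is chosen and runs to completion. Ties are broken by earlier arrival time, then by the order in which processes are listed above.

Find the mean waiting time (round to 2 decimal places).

Gantt: | J4 0-5 | J6 5-8 | J2 8-23 | J3 23-26 | J1 26-29 | J7 29-35 | J5 35-43 | J8 43-58 |
Completion: J1=29  J2=23  J3=26  J4=5  J5=43  J6=8  J7=35  J8=58
Turnaround (C−A): J1=10  J2=15  J3=8  J4=5  J5=19  J6=5  J7=23  J8=38
Waiting times: J1=7, J2=0, J3=5, J4=0, J5=11, J6=2, J7=17, J8=23
Average waiting = (7+0+5+0+11+2+17+23) / 8 = 65/8 = 8.13

8.13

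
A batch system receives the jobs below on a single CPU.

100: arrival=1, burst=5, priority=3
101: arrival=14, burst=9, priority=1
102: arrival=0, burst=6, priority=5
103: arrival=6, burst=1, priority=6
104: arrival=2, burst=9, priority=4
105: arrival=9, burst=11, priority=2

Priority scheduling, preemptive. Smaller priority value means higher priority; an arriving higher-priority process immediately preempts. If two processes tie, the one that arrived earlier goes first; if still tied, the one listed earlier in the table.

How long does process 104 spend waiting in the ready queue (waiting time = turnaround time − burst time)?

24

Schedule: | 102 0-1 | 100 1-6 | 104 6-9 | 105 9-14 | 101 14-23 | 105 23-29 | 104 29-35 | 102 35-40 | 103 40-41 |
Completion: 100=6  101=23  102=40  103=41  104=35  105=29
Turnaround (C−A): 100=5  101=9  102=40  103=35  104=33  105=20
Waiting(104) = turnaround − burst = 33 − 9 = 24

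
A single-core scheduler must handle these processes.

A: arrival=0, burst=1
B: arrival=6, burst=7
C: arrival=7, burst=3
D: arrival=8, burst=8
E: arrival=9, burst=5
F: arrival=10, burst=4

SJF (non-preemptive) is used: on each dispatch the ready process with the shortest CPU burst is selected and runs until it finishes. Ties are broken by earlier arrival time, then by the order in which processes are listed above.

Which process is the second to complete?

Schedule: | A 0-1 | idle 1-6 | B 6-13 | C 13-16 | F 16-20 | E 20-25 | D 25-33 |
Completion: A=1  B=13  C=16  D=33  E=25  F=20
Finish order: A → B → C → F → E → D

B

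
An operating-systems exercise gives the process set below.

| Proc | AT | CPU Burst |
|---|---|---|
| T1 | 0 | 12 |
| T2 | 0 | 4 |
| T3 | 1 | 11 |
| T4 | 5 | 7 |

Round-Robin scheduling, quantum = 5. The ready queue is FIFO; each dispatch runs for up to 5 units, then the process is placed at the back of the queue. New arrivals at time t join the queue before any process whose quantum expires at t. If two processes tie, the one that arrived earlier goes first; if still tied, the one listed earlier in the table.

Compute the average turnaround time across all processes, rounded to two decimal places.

Gantt: | T1 0-5 | T2 5-9 | T3 9-14 | T4 14-19 | T1 19-24 | T3 24-29 | T4 29-31 | T1 31-33 | T3 33-34 |
Completion: T1=33  T2=9  T3=34  T4=31
Turnaround times: T1=33, T2=9, T3=33, T4=26
Average turnaround = (33+9+33+26) / 4 = 101/4 = 25.25

25.25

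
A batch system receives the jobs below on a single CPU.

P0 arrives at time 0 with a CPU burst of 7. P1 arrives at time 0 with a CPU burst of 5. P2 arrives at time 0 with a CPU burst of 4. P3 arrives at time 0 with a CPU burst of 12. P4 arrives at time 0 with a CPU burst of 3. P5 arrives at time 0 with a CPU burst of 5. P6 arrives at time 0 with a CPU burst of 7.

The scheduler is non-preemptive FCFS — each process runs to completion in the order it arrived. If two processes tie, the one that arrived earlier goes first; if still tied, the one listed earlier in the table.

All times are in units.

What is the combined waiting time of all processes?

130

Gantt: | P0 0-7 | P1 7-12 | P2 12-16 | P3 16-28 | P4 28-31 | P5 31-36 | P6 36-43 |
Completion: P0=7  P1=12  P2=16  P3=28  P4=31  P5=36  P6=43
Turnaround (C−A): P0=7  P1=12  P2=16  P3=28  P4=31  P5=36  P6=43
Waiting = turnaround − burst: P0=0, P1=7, P2=12, P3=16, P4=28, P5=31, P6=36
Total waiting = 0 + 7 + 12 + 16 + 28 + 31 + 36 = 130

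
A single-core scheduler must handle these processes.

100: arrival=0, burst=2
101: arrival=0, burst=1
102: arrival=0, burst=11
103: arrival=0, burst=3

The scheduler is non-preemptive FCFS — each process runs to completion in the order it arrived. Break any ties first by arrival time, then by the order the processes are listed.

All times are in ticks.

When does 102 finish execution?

Gantt: | 100 0-2 | 101 2-3 | 102 3-14 | 103 14-17 |
Completion: 100=2  101=3  102=14  103=17

14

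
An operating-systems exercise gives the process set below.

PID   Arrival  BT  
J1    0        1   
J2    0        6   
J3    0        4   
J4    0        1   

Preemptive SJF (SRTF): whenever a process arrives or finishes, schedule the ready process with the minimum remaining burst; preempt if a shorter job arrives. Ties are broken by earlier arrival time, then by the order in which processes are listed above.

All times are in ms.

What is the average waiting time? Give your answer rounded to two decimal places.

Timeline: | J1 0-1 | J4 1-2 | J3 2-6 | J2 6-12 |
Completion: J1=1  J2=12  J3=6  J4=2
Waiting times: J1=0, J2=6, J3=2, J4=1
Average waiting = (0+6+2+1) / 4 = 9/4 = 2.25

2.25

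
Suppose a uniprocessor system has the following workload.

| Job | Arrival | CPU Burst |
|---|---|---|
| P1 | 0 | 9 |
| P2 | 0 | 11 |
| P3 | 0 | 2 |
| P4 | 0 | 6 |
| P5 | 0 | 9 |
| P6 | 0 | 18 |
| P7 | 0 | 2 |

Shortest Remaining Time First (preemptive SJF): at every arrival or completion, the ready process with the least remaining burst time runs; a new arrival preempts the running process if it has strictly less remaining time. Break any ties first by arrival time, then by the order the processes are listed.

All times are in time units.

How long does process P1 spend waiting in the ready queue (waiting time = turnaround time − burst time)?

Gantt: | P3 0-2 | P7 2-4 | P4 4-10 | P1 10-19 | P5 19-28 | P2 28-39 | P6 39-57 |
Completion: P1=19  P2=39  P3=2  P4=10  P5=28  P6=57  P7=4
Waiting(P1) = turnaround − burst = 19 − 9 = 10

10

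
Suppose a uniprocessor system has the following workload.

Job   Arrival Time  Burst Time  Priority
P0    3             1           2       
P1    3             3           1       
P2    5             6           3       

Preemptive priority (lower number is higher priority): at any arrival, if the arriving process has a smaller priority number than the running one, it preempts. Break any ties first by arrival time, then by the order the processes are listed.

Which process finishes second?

Gantt: | idle 0-3 | P1 3-6 | P0 6-7 | P2 7-13 |
Completion: P0=7  P1=6  P2=13
Turnaround (C−A): P0=4  P1=3  P2=8
Finish order: P1 → P0 → P2

P0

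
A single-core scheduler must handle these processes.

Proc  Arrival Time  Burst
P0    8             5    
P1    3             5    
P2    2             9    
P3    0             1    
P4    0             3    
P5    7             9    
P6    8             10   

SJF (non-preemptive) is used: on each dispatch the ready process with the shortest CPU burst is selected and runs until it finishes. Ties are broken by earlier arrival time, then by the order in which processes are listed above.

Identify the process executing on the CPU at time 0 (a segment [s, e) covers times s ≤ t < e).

P3

Gantt: | P3 0-1 | P4 1-4 | P1 4-9 | P0 9-14 | P2 14-23 | P5 23-32 | P6 32-42 |
Completion: P0=14  P1=9  P2=23  P3=1  P4=4  P5=32  P6=42
Turnaround (C−A): P0=6  P1=6  P2=21  P3=1  P4=4  P5=25  P6=34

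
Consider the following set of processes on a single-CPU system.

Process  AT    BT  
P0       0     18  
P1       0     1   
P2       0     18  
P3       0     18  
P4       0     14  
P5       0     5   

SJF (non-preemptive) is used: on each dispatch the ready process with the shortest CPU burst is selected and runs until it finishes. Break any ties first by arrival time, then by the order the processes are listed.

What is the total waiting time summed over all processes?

121

Timeline: | P1 0-1 | P5 1-6 | P4 6-20 | P0 20-38 | P2 38-56 | P3 56-74 |
Completion: P0=38  P1=1  P2=56  P3=74  P4=20  P5=6
Turnaround (C−A): P0=38  P1=1  P2=56  P3=74  P4=20  P5=6
Waiting = turnaround − burst: P0=20, P1=0, P2=38, P3=56, P4=6, P5=1
Total waiting = 20 + 0 + 38 + 56 + 6 + 1 = 121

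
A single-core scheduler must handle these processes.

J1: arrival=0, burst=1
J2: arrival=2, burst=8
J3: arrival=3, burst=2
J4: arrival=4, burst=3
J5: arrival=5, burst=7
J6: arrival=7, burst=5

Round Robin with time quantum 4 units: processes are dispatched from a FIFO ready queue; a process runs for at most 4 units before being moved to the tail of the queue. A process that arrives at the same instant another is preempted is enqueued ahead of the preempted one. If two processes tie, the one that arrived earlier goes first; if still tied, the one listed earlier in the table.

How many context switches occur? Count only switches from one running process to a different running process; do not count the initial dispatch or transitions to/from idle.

Schedule: | J1 0-1 | idle 1-2 | J2 2-6 | J3 6-8 | J4 8-11 | J5 11-15 | J2 15-19 | J6 19-23 | J5 23-26 | J6 26-27 |
Completion: J1=1  J2=19  J3=8  J4=11  J5=26  J6=27
Turnaround (C−A): J1=1  J2=17  J3=5  J4=7  J5=21  J6=20

7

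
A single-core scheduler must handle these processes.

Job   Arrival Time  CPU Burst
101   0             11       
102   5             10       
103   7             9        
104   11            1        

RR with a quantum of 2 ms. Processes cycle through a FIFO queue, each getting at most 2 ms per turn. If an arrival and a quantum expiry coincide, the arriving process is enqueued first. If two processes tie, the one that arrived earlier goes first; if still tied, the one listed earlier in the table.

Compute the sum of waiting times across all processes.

Gantt: | 101 0-6 | 102 6-8 | 101 8-10 | 103 10-12 | 102 12-14 | 101 14-16 | 104 16-17 | 103 17-19 | 102 19-21 | 101 21-22 | 103 22-24 | 102 24-26 | 103 26-28 | 102 28-30 | 103 30-31 |
Completion: 101=22  102=30  103=31  104=17
Waiting = turnaround − burst: 101=11, 102=15, 103=15, 104=5
Total waiting = 11 + 15 + 15 + 5 = 46

46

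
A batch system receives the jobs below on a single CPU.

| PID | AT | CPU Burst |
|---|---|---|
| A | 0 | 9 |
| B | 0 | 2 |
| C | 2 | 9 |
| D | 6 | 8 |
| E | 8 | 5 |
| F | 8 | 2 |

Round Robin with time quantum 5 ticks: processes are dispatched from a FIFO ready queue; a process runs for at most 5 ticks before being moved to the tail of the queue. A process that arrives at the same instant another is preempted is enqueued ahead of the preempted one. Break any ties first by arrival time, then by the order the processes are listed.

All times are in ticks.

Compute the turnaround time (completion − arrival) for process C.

30

Gantt: | A 0-5 | B 5-7 | C 7-12 | A 12-16 | D 16-21 | E 21-26 | F 26-28 | C 28-32 | D 32-35 |
Completion: A=16  B=7  C=32  D=35  E=26  F=28
Turnaround (C−A): A=16  B=7  C=30  D=29  E=18  F=20
Turnaround(C) = completion − arrival = 32 − 2 = 30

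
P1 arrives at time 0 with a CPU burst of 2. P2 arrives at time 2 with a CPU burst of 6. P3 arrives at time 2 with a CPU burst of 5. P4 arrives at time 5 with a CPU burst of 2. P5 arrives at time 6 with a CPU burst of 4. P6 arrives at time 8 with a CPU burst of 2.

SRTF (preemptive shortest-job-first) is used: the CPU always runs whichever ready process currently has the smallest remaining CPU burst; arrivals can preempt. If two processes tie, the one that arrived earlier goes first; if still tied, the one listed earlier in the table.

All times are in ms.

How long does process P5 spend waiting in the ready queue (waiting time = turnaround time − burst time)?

Schedule: | P1 0-2 | P3 2-7 | P4 7-9 | P6 9-11 | P5 11-15 | P2 15-21 |
Completion: P1=2  P2=21  P3=7  P4=9  P5=15  P6=11
Turnaround (C−A): P1=2  P2=19  P3=5  P4=4  P5=9  P6=3
Waiting(P5) = turnaround − burst = 9 − 4 = 5

5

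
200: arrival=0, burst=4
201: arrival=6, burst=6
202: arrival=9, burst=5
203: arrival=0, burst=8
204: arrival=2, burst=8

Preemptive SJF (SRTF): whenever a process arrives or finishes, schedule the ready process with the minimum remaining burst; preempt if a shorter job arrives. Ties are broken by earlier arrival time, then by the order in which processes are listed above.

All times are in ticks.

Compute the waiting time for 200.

Schedule: | 200 0-4 | 203 4-12 | 202 12-17 | 201 17-23 | 204 23-31 |
Completion: 200=4  201=23  202=17  203=12  204=31
Waiting(200) = turnaround − burst = 4 − 4 = 0

0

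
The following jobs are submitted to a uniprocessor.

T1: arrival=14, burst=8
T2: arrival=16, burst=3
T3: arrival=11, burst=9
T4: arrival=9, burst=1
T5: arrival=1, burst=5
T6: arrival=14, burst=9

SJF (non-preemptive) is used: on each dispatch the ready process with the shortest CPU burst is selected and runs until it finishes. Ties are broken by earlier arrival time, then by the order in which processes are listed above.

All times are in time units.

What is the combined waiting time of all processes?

30

Timeline: | idle 0-1 | T5 1-6 | idle 6-9 | T4 9-10 | idle 10-11 | T3 11-20 | T2 20-23 | T1 23-31 | T6 31-40 |
Completion: T1=31  T2=23  T3=20  T4=10  T5=6  T6=40
Waiting = turnaround − burst: T1=9, T2=4, T3=0, T4=0, T5=0, T6=17
Total waiting = 9 + 4 + 0 + 0 + 0 + 17 = 30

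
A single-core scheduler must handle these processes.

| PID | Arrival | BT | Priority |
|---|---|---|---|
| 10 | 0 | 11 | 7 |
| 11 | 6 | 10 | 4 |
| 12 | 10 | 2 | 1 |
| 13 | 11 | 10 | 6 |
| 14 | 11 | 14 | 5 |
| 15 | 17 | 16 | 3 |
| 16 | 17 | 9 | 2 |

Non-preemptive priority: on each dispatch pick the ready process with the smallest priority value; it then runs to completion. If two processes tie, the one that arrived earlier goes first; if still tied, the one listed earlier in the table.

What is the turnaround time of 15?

Schedule: | 10 0-11 | 12 11-13 | 11 13-23 | 16 23-32 | 15 32-48 | 14 48-62 | 13 62-72 |
Completion: 10=11  11=23  12=13  13=72  14=62  15=48  16=32
Turnaround(15) = completion − arrival = 48 − 17 = 31

31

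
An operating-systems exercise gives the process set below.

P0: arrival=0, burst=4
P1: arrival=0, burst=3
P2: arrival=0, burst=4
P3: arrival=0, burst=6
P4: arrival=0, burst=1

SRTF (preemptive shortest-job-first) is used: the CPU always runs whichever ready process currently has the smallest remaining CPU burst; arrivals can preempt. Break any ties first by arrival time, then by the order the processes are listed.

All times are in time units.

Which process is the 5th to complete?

Schedule: | P4 0-1 | P1 1-4 | P0 4-8 | P2 8-12 | P3 12-18 |
Completion: P0=8  P1=4  P2=12  P3=18  P4=1
Finish order: P4 → P1 → P0 → P2 → P3

P3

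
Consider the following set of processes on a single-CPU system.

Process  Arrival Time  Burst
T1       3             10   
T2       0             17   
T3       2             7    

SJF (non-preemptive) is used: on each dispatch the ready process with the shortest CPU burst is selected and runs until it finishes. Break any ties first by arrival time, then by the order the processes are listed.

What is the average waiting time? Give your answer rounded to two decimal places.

12.00

Gantt: | T2 0-17 | T3 17-24 | T1 24-34 |
Completion: T1=34  T2=17  T3=24
Turnaround (C−A): T1=31  T2=17  T3=22
Waiting times: T1=21, T2=0, T3=15
Average waiting = (21+0+15) / 3 = 36/3 = 12.00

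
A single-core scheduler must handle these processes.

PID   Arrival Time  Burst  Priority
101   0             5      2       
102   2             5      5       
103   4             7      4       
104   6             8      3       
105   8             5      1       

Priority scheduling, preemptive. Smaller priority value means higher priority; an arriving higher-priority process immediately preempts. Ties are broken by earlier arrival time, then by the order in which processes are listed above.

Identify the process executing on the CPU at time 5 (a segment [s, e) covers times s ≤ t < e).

Schedule: | 101 0-5 | 103 5-6 | 104 6-8 | 105 8-13 | 104 13-19 | 103 19-25 | 102 25-30 |
Completion: 101=5  102=30  103=25  104=19  105=13
Turnaround (C−A): 101=5  102=28  103=21  104=13  105=5

103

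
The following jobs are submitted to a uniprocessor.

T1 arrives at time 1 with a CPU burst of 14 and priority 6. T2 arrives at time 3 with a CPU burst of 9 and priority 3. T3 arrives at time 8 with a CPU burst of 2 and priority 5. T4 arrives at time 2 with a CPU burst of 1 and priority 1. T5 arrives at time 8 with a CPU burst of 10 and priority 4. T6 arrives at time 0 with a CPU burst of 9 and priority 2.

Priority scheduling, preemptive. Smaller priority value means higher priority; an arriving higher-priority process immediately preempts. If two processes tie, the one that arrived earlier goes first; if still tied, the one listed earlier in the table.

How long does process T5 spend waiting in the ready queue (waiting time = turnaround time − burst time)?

11

Gantt: | T6 0-2 | T4 2-3 | T6 3-10 | T2 10-19 | T5 19-29 | T3 29-31 | T1 31-45 |
Completion: T1=45  T2=19  T3=31  T4=3  T5=29  T6=10
Turnaround (C−A): T1=44  T2=16  T3=23  T4=1  T5=21  T6=10
Waiting(T5) = turnaround − burst = 21 − 10 = 11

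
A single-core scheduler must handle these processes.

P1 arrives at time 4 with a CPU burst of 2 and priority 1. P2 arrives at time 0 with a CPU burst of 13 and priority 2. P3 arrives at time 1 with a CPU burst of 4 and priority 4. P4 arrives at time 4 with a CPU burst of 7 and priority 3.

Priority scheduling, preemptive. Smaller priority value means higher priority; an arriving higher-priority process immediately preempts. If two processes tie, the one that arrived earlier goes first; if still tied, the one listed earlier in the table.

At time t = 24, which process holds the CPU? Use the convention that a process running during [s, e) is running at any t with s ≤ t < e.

Schedule: | P2 0-4 | P1 4-6 | P2 6-15 | P4 15-22 | P3 22-26 |
Completion: P1=6  P2=15  P3=26  P4=22

P3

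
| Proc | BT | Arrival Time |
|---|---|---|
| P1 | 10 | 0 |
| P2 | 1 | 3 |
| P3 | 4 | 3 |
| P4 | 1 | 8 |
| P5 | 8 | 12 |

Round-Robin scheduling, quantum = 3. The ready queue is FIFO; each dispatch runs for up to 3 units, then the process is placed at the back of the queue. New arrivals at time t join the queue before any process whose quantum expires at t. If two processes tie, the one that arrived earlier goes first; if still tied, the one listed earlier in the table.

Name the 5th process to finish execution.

Gantt: | P1 0-3 | P2 3-4 | P3 4-7 | P1 7-10 | P3 10-11 | P4 11-12 | P1 12-15 | P5 15-18 | P1 18-19 | P5 19-24 |
Completion: P1=19  P2=4  P3=11  P4=12  P5=24
Turnaround (C−A): P1=19  P2=1  P3=8  P4=4  P5=12
Finish order: P2 → P3 → P4 → P1 → P5

P5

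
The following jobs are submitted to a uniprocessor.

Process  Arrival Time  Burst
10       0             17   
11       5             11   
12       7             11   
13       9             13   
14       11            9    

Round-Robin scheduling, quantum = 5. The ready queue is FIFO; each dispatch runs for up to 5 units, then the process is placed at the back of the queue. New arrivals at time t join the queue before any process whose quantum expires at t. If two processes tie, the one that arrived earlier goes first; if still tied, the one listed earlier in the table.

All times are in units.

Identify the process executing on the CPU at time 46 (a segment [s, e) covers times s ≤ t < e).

13

Gantt: | 10 0-5 | 11 5-10 | 10 10-15 | 12 15-20 | 13 20-25 | 11 25-30 | 14 30-35 | 10 35-40 | 12 40-45 | 13 45-50 | 11 50-51 | 14 51-55 | 10 55-57 | 12 57-58 | 13 58-61 |
Completion: 10=57  11=51  12=58  13=61  14=55
Turnaround (C−A): 10=57  11=46  12=51  13=52  14=44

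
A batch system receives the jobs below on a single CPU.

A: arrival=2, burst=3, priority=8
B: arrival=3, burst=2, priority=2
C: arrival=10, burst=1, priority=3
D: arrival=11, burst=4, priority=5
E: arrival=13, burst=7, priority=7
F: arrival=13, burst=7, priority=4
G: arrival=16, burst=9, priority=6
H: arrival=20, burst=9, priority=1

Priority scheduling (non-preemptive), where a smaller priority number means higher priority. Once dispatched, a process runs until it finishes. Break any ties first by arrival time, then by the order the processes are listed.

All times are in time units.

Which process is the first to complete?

A

Timeline: | idle 0-2 | A 2-5 | B 5-7 | idle 7-10 | C 10-11 | D 11-15 | F 15-22 | H 22-31 | G 31-40 | E 40-47 |
Completion: A=5  B=7  C=11  D=15  E=47  F=22  G=40  H=31
Turnaround (C−A): A=3  B=4  C=1  D=4  E=34  F=9  G=24  H=11
Finish order: A → B → C → D → F → H → G → E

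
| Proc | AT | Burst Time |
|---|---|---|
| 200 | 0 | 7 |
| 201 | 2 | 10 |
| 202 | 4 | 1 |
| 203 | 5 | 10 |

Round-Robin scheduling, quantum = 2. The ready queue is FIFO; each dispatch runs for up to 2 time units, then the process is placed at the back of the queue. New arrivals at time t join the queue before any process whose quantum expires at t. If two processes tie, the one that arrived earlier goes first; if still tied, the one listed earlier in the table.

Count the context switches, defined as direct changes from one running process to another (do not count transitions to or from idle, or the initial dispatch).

Timeline: | 200 0-2 | 201 2-4 | 200 4-6 | 202 6-7 | 201 7-9 | 203 9-11 | 200 11-13 | 201 13-15 | 203 15-17 | 200 17-18 | 201 18-20 | 203 20-22 | 201 22-24 | 203 24-28 |
Completion: 200=18  201=24  202=7  203=28
Turnaround (C−A): 200=18  201=22  202=3  203=23

13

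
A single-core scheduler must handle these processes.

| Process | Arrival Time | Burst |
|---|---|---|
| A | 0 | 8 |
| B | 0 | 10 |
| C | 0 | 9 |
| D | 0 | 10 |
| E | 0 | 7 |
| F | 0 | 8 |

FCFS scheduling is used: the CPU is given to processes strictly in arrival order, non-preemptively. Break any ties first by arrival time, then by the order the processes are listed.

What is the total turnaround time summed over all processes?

186

Timeline: | A 0-8 | B 8-18 | C 18-27 | D 27-37 | E 37-44 | F 44-52 |
Completion: A=8  B=18  C=27  D=37  E=44  F=52
Turnaround = completion − arrival: A=8, B=18, C=27, D=37, E=44, F=52
Total turnaround = 8 + 18 + 27 + 37 + 44 + 52 = 186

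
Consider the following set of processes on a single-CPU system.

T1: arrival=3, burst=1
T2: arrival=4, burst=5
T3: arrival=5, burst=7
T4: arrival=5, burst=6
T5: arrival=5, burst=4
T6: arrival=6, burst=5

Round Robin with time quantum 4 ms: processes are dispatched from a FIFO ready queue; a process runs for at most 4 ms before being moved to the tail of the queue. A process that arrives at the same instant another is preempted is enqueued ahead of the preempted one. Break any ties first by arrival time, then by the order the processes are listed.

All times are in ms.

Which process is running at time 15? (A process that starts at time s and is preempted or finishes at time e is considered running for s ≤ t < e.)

Gantt: | idle 0-3 | T1 3-4 | T2 4-8 | T3 8-12 | T4 12-16 | T5 16-20 | T6 20-24 | T2 24-25 | T3 25-28 | T4 28-30 | T6 30-31 |
Completion: T1=4  T2=25  T3=28  T4=30  T5=20  T6=31
Turnaround (C−A): T1=1  T2=21  T3=23  T4=25  T5=15  T6=25

T4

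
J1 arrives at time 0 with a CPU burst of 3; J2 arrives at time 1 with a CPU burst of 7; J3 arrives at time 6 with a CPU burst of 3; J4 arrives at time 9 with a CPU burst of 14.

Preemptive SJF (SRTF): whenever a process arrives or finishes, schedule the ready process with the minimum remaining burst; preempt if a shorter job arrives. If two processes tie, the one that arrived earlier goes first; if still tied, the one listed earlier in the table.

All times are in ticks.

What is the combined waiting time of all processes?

9

Schedule: | J1 0-3 | J2 3-6 | J3 6-9 | J2 9-13 | J4 13-27 |
Completion: J1=3  J2=13  J3=9  J4=27
Turnaround (C−A): J1=3  J2=12  J3=3  J4=18
Waiting = turnaround − burst: J1=0, J2=5, J3=0, J4=4
Total waiting = 0 + 5 + 0 + 4 = 9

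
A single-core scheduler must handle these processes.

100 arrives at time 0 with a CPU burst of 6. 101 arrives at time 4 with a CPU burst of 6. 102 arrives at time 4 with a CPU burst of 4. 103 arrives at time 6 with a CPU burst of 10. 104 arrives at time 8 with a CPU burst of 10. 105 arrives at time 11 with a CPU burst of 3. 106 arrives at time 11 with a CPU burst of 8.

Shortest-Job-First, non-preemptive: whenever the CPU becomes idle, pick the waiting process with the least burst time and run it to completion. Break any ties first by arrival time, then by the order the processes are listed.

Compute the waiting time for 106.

8

Schedule: | 100 0-6 | 102 6-10 | 101 10-16 | 105 16-19 | 106 19-27 | 103 27-37 | 104 37-47 |
Completion: 100=6  101=16  102=10  103=37  104=47  105=19  106=27
Waiting(106) = turnaround − burst = 16 − 8 = 8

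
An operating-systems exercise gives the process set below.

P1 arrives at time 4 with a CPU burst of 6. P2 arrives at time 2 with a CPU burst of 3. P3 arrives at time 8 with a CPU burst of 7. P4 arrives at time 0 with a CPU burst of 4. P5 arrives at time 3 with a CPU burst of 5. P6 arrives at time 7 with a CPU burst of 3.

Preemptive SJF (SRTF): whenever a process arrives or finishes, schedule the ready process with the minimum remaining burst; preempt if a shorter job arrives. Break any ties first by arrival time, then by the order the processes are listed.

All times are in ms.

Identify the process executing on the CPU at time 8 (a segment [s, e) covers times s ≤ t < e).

P6

Schedule: | P4 0-4 | P2 4-7 | P6 7-10 | P5 10-15 | P1 15-21 | P3 21-28 |
Completion: P1=21  P2=7  P3=28  P4=4  P5=15  P6=10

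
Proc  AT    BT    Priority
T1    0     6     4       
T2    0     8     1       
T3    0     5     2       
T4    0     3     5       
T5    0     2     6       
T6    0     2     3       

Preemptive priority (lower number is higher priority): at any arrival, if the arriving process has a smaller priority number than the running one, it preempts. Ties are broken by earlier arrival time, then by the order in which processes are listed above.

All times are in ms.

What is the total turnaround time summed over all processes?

Schedule: | T2 0-8 | T3 8-13 | T6 13-15 | T1 15-21 | T4 21-24 | T5 24-26 |
Completion: T1=21  T2=8  T3=13  T4=24  T5=26  T6=15
Turnaround = completion − arrival: T1=21, T2=8, T3=13, T4=24, T5=26, T6=15
Total turnaround = 21 + 8 + 13 + 24 + 26 + 15 = 107

107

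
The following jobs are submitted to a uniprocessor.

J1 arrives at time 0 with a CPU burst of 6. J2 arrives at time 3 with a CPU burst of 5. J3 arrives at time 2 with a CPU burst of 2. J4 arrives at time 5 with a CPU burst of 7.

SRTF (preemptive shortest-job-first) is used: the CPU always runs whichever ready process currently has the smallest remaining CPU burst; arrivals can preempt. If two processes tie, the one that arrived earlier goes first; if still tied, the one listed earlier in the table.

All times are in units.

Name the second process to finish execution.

J1

Timeline: | J1 0-2 | J3 2-4 | J1 4-8 | J2 8-13 | J4 13-20 |
Completion: J1=8  J2=13  J3=4  J4=20
Finish order: J3 → J1 → J2 → J4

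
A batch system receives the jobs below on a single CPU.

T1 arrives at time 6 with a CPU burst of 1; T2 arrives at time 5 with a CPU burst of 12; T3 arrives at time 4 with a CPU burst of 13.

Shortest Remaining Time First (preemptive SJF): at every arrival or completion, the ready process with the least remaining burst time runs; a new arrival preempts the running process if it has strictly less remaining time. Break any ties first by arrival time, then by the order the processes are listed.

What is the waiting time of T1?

Timeline: | idle 0-4 | T3 4-6 | T1 6-7 | T3 7-18 | T2 18-30 |
Completion: T1=7  T2=30  T3=18
Turnaround (C−A): T1=1  T2=25  T3=14
Waiting(T1) = turnaround − burst = 1 − 1 = 0

0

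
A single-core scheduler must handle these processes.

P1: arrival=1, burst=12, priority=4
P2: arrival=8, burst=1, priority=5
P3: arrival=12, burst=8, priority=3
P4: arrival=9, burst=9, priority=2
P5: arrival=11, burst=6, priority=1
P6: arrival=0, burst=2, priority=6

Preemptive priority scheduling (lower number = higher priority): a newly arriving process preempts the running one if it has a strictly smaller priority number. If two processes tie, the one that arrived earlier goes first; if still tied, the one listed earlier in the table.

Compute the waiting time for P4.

Gantt: | P6 0-1 | P1 1-9 | P4 9-11 | P5 11-17 | P4 17-24 | P3 24-32 | P1 32-36 | P2 36-37 | P6 37-38 |
Completion: P1=36  P2=37  P3=32  P4=24  P5=17  P6=38
Waiting(P4) = turnaround − burst = 15 − 9 = 6

6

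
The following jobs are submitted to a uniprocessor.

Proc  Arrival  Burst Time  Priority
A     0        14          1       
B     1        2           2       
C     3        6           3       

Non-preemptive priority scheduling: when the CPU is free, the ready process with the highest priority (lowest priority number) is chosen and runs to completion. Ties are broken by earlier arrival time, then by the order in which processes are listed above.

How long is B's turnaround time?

Gantt: | A 0-14 | B 14-16 | C 16-22 |
Completion: A=14  B=16  C=22
Turnaround(B) = completion − arrival = 16 − 1 = 15

15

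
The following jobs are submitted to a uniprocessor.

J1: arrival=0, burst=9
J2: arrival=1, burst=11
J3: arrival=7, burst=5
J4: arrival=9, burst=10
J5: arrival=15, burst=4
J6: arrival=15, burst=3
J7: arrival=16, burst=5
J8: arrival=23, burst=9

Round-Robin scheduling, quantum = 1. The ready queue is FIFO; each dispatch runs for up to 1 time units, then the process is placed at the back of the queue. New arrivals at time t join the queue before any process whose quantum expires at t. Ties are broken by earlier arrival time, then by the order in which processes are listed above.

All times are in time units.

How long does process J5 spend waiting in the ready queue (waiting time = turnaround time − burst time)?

Timeline: | J1 0-1 | J2 1-2 | J1 2-3 | J2 3-4 | J1 4-5 | J2 5-6 | J1 6-7 | J2 7-8 | J3 8-9 | J1 9-10 | J2 10-11 | J4 11-12 | J3 12-13 | J1 13-14 | J2 14-15 | J4 15-16 | J3 16-17 | J1 17-18 | J5 18-19 | J6 19-20 | J2 20-21 | J7 21-22 | J4 22-23 | J3 23-24 | J1 24-25 | J5 25-26 | J6 26-27 | J2 27-28 | J7 28-29 | J8 29-30 | J4 30-31 | J3 31-32 | J1 32-33 | J5 33-34 | J6 34-35 | J2 35-36 | J7 36-37 | J8 37-38 | J4 38-39 | J5 39-40 | J2 40-41 | J7 41-42 | J8 42-43 | J4 43-44 | J2 44-45 | J7 45-46 | J8 46-47 | J4 47-48 | J8 48-49 | J4 49-50 | J8 50-51 | J4 51-52 | J8 52-53 | J4 53-54 | J8 54-56 |
Completion: J1=33  J2=45  J3=32  J4=54  J5=40  J6=35  J7=46  J8=56
Turnaround (C−A): J1=33  J2=44  J3=25  J4=45  J5=25  J6=20  J7=30  J8=33
Waiting(J5) = turnaround − burst = 25 − 4 = 21

21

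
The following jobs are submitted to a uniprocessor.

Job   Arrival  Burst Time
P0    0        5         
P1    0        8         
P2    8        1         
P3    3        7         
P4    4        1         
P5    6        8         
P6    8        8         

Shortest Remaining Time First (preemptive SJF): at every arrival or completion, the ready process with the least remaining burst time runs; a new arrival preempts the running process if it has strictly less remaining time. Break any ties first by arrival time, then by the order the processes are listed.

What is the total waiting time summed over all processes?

Gantt: | P0 0-5 | P4 5-6 | P3 6-8 | P2 8-9 | P3 9-14 | P1 14-22 | P5 22-30 | P6 30-38 |
Completion: P0=5  P1=22  P2=9  P3=14  P4=6  P5=30  P6=38
Turnaround (C−A): P0=5  P1=22  P2=1  P3=11  P4=2  P5=24  P6=30
Waiting = turnaround − burst: P0=0, P1=14, P2=0, P3=4, P4=1, P5=16, P6=22
Total waiting = 0 + 14 + 0 + 4 + 1 + 16 + 22 = 57

57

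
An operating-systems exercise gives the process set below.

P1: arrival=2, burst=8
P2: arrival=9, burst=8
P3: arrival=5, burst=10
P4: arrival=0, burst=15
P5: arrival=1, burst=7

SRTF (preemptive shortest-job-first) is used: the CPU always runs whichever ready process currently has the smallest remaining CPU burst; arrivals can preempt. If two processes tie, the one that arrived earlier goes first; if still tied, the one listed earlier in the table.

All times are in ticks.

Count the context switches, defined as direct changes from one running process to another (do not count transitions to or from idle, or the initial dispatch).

Timeline: | P4 0-1 | P5 1-8 | P1 8-16 | P2 16-24 | P3 24-34 | P4 34-48 |
Completion: P1=16  P2=24  P3=34  P4=48  P5=8

5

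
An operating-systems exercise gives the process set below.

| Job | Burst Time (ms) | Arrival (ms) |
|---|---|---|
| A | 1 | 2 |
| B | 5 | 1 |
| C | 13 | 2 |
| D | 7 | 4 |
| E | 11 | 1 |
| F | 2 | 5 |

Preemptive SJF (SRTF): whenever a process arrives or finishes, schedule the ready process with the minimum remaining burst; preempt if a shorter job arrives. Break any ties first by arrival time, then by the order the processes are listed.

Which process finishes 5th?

Gantt: | idle 0-1 | B 1-2 | A 2-3 | B 3-7 | F 7-9 | D 9-16 | E 16-27 | C 27-40 |
Completion: A=3  B=7  C=40  D=16  E=27  F=9
Finish order: A → B → F → D → E → C

E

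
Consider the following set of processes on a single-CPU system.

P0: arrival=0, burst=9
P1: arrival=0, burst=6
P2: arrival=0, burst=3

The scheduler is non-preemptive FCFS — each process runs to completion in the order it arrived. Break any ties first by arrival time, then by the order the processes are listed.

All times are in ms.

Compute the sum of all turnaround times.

Timeline: | P0 0-9 | P1 9-15 | P2 15-18 |
Completion: P0=9  P1=15  P2=18
Turnaround (C−A): P0=9  P1=15  P2=18
Turnaround = completion − arrival: P0=9, P1=15, P2=18
Total turnaround = 9 + 15 + 18 = 42

42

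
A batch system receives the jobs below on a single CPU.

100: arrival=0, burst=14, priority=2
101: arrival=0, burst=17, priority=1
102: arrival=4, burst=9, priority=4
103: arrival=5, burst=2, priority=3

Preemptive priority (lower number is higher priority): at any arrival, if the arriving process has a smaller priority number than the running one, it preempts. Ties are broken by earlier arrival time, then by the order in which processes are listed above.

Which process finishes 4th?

102

Gantt: | 101 0-17 | 100 17-31 | 103 31-33 | 102 33-42 |
Completion: 100=31  101=17  102=42  103=33
Finish order: 101 → 100 → 103 → 102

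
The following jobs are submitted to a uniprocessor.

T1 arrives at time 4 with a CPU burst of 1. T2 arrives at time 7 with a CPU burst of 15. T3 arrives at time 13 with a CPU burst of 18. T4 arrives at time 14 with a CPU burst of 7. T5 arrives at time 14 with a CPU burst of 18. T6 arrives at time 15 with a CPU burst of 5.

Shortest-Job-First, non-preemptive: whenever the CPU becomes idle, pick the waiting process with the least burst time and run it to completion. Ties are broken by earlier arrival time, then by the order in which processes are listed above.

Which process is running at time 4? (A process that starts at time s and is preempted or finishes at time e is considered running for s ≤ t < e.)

T1

Timeline: | idle 0-4 | T1 4-5 | idle 5-7 | T2 7-22 | T6 22-27 | T4 27-34 | T3 34-52 | T5 52-70 |
Completion: T1=5  T2=22  T3=52  T4=34  T5=70  T6=27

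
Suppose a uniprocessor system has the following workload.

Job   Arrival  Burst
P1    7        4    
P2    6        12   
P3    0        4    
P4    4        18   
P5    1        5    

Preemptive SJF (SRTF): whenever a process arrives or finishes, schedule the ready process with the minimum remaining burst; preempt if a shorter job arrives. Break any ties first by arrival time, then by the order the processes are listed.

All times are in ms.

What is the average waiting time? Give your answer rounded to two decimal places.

Schedule: | P3 0-4 | P5 4-9 | P1 9-13 | P2 13-25 | P4 25-43 |
Completion: P1=13  P2=25  P3=4  P4=43  P5=9
Waiting times: P1=2, P2=7, P3=0, P4=21, P5=3
Average waiting = (2+7+0+21+3) / 5 = 33/5 = 6.60

6.60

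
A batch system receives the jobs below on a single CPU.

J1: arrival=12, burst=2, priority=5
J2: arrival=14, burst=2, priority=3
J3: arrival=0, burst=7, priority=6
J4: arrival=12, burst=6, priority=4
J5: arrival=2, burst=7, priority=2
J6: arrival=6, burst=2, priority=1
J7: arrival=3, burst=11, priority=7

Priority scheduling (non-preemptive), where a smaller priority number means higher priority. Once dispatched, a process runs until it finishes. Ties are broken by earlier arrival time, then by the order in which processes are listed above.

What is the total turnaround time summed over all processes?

Schedule: | J3 0-7 | J6 7-9 | J5 9-16 | J2 16-18 | J4 18-24 | J1 24-26 | J7 26-37 |
Completion: J1=26  J2=18  J3=7  J4=24  J5=16  J6=9  J7=37
Turnaround (C−A): J1=14  J2=4  J3=7  J4=12  J5=14  J6=3  J7=34
Turnaround = completion − arrival: J1=14, J2=4, J3=7, J4=12, J5=14, J6=3, J7=34
Total turnaround = 14 + 4 + 7 + 12 + 14 + 3 + 34 = 88

88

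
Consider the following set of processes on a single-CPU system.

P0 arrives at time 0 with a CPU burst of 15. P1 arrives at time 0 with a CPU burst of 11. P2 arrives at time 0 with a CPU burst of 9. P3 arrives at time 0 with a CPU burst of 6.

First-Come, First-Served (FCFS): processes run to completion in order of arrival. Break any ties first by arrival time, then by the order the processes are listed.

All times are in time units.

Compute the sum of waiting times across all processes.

76

Gantt: | P0 0-15 | P1 15-26 | P2 26-35 | P3 35-41 |
Completion: P0=15  P1=26  P2=35  P3=41
Waiting = turnaround − burst: P0=0, P1=15, P2=26, P3=35
Total waiting = 0 + 15 + 26 + 35 = 76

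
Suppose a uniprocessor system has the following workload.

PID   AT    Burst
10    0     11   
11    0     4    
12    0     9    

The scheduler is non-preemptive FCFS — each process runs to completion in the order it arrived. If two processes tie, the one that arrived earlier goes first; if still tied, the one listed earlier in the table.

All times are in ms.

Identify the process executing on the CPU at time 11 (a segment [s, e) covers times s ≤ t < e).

11

Schedule: | 10 0-11 | 11 11-15 | 12 15-24 |
Completion: 10=11  11=15  12=24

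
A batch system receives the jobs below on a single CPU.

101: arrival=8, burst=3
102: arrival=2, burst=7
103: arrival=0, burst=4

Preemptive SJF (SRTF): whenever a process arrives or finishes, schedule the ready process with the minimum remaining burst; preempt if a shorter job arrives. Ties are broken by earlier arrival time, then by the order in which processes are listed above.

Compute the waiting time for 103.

Gantt: | 103 0-4 | 102 4-11 | 101 11-14 |
Completion: 101=14  102=11  103=4
Turnaround (C−A): 101=6  102=9  103=4
Waiting(103) = turnaround − burst = 4 − 4 = 0

0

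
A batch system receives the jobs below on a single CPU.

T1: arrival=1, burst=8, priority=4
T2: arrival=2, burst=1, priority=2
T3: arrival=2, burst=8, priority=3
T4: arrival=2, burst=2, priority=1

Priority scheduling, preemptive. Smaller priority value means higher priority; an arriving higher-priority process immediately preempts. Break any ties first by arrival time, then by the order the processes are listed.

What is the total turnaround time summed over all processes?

35

Gantt: | idle 0-1 | T1 1-2 | T4 2-4 | T2 4-5 | T3 5-13 | T1 13-20 |
Completion: T1=20  T2=5  T3=13  T4=4
Turnaround (C−A): T1=19  T2=3  T3=11  T4=2
Turnaround = completion − arrival: T1=19, T2=3, T3=11, T4=2
Total turnaround = 19 + 3 + 11 + 2 = 35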